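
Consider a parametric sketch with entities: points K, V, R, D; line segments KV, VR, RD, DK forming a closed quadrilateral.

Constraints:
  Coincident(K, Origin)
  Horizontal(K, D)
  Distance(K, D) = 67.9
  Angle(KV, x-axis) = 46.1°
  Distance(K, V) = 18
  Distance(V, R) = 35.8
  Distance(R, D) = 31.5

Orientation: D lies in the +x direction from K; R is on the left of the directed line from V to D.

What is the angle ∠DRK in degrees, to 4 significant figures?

105.7°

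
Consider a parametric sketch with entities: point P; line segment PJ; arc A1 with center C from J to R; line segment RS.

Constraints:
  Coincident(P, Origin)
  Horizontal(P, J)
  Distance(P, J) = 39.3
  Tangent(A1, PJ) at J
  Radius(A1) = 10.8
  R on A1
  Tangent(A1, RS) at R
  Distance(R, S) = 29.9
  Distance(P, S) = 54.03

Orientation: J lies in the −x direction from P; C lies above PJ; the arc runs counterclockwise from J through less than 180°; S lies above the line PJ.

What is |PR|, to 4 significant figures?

31.34

P is at the origin; PJ is horizontal with |PJ| = 39.3 and J on the −x side, so J = (-39.30, 0.000). The tangent condition forces CJ to be normal to PJ, so C = J + (0, 10.8) = (-39.30, 10.80). Since CR ⟂ RS (tangency), |CS| = √(10.8² + 29.9²) = 31.79 regardless of where R sits on A1. So S lies on both circle(P, 54.03) and circle(C, 31.79); the above-PJ intersection is S = (-33.84, 42.12). R is the foot of the tangent from S: R = (-28.66, 12.67).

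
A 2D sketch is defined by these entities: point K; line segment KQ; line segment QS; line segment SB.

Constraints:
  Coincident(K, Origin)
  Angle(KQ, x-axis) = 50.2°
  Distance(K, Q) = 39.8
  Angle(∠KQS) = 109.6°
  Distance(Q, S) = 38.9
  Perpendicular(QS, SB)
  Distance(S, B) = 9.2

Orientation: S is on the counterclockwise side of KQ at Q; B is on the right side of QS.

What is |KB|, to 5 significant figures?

70.075

K is at the origin; KQ runs at 50.2° with length 39.8, so Q = 39.8·(cos 50.2°, sin 50.2°) = (25.476, 30.578). ∠KQS = 109.6°, so QS runs at 50.2° + (180° − 109.6°) = 120.60° from the x-axis; with |QS| = 38.9, S = Q + 38.9·(cos 120.60°, sin 120.60°) = (5.6747, 64.061). The perpendicularity gives SB at right angles to QS; with |SB| = 9.2 on the right of QS, B = S + 9.2·(0.86074, 0.50904) = (13.593, 68.744). Then |KB| = |B − K| = 70.075.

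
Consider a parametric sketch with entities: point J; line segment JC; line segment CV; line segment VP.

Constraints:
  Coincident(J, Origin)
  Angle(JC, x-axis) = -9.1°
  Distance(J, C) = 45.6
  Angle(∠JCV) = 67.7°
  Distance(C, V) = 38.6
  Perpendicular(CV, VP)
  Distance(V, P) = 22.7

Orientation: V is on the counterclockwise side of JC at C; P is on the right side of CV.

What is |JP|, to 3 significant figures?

68.3

J is at the origin; JC runs at -9.1° with length 45.6, so C = 45.6·(cos -9.1°, sin -9.1°) = (45.0, -7.21). ∠JCV = 67.7°, so CV runs at -9.1° + (180° − 67.7°) = 103° from the x-axis; with |CV| = 38.6, V = C + 38.6·(cos 103°, sin 103°) = (36.2, 30.4). The perpendicularity gives VP at right angles to CV; with |VP| = 22.7 on the right of CV, P = V + 22.7·(0.974, 0.228) = (58.3, 35.6). Then |JP| = |P − J| = 68.3.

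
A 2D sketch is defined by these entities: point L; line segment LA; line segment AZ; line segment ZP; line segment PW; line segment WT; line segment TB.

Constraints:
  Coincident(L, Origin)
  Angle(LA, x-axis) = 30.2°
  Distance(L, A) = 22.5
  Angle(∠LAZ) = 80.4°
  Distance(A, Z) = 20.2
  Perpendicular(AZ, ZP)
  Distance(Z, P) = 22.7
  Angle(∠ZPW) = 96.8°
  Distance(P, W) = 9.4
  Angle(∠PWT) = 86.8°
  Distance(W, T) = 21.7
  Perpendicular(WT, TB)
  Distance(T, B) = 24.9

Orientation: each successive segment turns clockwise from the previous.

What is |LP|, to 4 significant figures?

16.46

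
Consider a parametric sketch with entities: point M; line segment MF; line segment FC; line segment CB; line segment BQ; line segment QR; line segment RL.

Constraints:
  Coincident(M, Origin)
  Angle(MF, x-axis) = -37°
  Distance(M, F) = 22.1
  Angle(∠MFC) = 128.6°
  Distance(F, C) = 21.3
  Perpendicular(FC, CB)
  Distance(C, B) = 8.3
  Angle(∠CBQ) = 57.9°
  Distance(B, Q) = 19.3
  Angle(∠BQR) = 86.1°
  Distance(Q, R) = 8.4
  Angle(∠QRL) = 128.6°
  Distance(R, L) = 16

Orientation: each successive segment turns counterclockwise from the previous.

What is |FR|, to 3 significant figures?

13.2

∠CBQ = 57.9° gives BQ at -134° from the x-axis; with |BQ| = 19.3, Q = (22.9, -14.0). ∠BQR = 86.1° gives QR at -39.6° from the x-axis; with |QR| = 8.4, R = (29.4, -19.3). Then |FR| = |R − F| = 13.2.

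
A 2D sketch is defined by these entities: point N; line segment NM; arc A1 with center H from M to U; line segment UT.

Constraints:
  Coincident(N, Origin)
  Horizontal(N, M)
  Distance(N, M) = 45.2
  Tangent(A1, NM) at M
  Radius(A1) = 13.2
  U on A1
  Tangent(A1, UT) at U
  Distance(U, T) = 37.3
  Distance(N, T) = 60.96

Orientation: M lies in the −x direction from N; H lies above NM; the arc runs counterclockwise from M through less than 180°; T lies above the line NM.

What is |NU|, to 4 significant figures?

34.82

N is at the origin; NM is horizontal with |NM| = 45.2 and M on the −x side, so M = (-45.20, 0.000). The tangent condition forces HM to be normal to NM, so H = M + (0, 13.2) = (-45.20, 13.20). Since HU ⟂ UT (tangency), |HT| = √(13.2² + 37.3²) = 39.57 regardless of where U sits on A1. So T lies on both circle(N, 60.96) and circle(H, 39.57); the above-NM intersection is T = (-33.43, 50.98). U is the foot of the tangent from T: U = (-32.01, 13.70).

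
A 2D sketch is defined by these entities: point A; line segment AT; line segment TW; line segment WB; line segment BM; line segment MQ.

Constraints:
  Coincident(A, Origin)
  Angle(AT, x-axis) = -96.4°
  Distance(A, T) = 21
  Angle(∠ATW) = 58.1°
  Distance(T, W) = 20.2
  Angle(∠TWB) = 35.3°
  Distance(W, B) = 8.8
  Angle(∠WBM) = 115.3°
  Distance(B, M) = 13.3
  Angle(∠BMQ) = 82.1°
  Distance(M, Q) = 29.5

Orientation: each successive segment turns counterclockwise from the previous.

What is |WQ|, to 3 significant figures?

24.9

A is at the origin; AT runs at -96.4° with length 21.0, so T = (-2.34, -20.9). ∠ATW = 58.1° gives TW at 25.5° from the x-axis; with |TW| = 20.2, W = (15.9, -12.2). ∠TWB = 35.3° gives WB at 170° from the x-axis; with |WB| = 8.8, B = (7.22, -10.7). ∠WBM = 115.3° gives BM at -125° from the x-axis; with |BM| = 13.3, M = (-0.428, -21.6). ∠BMQ = 82.1° gives MQ at -27.2° from the x-axis; with |MQ| = 29.5, Q = (25.8, -35.0). Then |WQ| = |Q − W| = 24.9.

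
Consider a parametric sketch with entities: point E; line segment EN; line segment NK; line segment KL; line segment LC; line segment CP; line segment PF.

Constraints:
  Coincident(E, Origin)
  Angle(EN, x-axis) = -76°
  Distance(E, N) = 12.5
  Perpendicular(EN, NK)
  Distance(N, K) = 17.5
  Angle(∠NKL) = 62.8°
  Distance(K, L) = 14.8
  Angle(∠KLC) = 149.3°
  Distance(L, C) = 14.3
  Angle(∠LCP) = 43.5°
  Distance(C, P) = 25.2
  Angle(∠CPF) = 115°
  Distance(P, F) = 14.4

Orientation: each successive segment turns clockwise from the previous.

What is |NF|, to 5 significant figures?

20.056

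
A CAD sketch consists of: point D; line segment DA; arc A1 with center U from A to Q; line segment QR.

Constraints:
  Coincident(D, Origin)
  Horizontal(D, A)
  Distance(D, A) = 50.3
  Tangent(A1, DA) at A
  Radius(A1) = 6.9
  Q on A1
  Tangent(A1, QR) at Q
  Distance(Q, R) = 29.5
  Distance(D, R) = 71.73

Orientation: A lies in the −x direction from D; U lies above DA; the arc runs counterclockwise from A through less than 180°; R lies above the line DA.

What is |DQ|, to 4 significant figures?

46.21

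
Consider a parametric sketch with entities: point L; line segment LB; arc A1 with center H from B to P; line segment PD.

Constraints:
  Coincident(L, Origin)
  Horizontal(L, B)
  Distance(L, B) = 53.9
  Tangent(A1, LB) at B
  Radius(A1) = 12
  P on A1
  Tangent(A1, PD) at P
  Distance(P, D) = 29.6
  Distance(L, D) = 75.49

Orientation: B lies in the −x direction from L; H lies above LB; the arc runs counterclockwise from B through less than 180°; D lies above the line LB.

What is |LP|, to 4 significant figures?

48.31

Checks: |LB| = 53.90 ✓; |HP| = 12.00 ✓; ∠(HP, PD) = 90.00° ✓; |PD| = 29.60 ✓; |LD| = 75.49 ✓.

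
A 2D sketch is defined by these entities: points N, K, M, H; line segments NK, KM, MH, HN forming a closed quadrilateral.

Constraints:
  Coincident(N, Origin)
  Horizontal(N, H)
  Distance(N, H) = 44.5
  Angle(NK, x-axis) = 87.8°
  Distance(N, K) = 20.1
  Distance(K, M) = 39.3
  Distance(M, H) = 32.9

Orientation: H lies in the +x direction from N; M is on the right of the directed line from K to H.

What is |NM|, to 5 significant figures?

22.675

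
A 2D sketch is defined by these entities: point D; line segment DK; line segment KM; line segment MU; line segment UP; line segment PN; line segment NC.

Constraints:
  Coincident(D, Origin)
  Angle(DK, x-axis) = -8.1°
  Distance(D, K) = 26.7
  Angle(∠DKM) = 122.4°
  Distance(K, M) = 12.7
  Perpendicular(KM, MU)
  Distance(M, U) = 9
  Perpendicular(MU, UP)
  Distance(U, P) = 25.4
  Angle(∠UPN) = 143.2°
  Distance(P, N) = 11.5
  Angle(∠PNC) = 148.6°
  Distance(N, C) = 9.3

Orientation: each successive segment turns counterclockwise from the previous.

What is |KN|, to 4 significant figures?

22.01

MU ⟂ UP, so UP runs at -130.5°; with |UP| = 25.4, P = (11.34, -7.574). ∠UPN = 143.2° gives PN at -93.70° from the x-axis; with |PN| = 11.5, N = (10.60, -19.05). Then |KN| = |N − K| = 22.01.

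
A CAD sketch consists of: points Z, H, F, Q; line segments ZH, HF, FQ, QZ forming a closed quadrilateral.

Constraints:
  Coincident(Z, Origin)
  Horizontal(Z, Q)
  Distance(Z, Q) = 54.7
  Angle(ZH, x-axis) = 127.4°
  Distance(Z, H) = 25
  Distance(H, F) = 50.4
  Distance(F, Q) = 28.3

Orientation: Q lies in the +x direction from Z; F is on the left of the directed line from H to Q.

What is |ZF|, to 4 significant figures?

40.75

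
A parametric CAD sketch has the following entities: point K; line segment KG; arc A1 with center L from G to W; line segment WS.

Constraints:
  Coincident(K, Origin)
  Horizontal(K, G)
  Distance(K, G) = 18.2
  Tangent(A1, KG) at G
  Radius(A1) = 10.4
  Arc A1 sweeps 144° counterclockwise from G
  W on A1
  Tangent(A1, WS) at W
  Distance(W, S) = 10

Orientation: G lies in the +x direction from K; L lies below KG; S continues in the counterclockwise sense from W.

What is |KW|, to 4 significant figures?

22.36

K is at the origin; KG is horizontal with |KG| = 18.2 and G on the +x side, so G = (18.20, 0.000). The tangent condition forces LG to be normal to KG, so L = G + (0, -10.4) = (18.20, -10.40). On A1, G sits at bearing 90° from L; a 144° counterclockwise sweep puts W at bearing 234°, so W = L + 10.4·(cos 234°, sin 234°) = (12.09, -18.81). Then |KW| = |W − K| = 22.36.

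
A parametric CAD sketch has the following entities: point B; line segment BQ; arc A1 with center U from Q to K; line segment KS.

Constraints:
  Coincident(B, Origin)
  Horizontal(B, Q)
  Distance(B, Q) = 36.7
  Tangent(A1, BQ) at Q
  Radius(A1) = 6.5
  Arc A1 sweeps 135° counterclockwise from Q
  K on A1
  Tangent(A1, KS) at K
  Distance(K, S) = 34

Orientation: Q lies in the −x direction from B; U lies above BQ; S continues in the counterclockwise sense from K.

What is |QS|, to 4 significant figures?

40.16

On A1, Q sits at bearing -90° from U; a 135° counterclockwise sweep puts K at bearing 45°, so K = U + 6.5·(cos 45°, sin 45°) = (-32.10, 11.10). The tangent condition forces UK to be normal to KS, so KS runs along (−sin 45°, cos 45°); with |KS| = 34.0, S = (-56.15, 35.14). Then |QS| = |S − Q| = 40.16.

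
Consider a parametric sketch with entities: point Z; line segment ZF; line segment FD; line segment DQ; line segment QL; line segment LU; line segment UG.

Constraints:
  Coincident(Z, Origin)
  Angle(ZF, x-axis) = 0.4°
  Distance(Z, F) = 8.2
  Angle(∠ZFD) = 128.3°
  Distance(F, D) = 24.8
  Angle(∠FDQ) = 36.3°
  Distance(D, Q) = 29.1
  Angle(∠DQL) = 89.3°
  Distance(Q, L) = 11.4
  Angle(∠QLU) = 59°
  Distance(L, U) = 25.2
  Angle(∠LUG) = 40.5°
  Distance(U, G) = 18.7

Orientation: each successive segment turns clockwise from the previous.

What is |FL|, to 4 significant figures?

9.555

Z is at the origin; ZF runs at 0.4° with length 8.2, so F = (8.200, 0.05725). ∠ZFD = 128.3° gives FD at -51.30° from the x-axis; with |FD| = 24.8, D = (23.71, -19.30). ∠FDQ = 36.3° gives DQ at 165.0° from the x-axis; with |DQ| = 29.1, Q = (-4.403, -11.77). ∠DQL = 89.3° gives QL at 74.30° from the x-axis; with |QL| = 11.4, L = (-1.318, -0.7911). Then |FL| = |L − F| = 9.555.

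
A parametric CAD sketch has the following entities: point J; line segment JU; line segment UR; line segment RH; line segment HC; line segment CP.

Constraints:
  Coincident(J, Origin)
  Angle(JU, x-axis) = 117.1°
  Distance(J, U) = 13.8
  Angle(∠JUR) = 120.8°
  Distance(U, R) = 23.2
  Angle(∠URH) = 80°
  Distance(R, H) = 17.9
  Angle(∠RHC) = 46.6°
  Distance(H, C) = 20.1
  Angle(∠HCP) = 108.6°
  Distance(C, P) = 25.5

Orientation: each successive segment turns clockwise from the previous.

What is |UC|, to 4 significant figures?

8.244

J is at the origin; JU runs at 117.1° with length 13.8, so U = (-6.287, 12.28). ∠JUR = 120.8° gives UR at 57.90° from the x-axis; with |UR| = 23.2, R = (6.042, 31.94). ∠URH = 80.0° gives RH at -42.10° from the x-axis; with |RH| = 17.9, H = (19.32, 19.94). ∠RHC = 46.6° gives HC at -175.5° from the x-axis; with |HC| = 20.1, C = (-0.7147, 18.36). Then |UC| = |C − U| = 8.244.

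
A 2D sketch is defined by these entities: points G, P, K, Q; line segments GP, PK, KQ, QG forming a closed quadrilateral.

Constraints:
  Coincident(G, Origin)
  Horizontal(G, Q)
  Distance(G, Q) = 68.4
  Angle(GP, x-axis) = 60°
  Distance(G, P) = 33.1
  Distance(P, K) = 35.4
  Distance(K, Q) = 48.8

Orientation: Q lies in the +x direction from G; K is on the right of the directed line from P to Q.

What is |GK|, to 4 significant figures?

21.09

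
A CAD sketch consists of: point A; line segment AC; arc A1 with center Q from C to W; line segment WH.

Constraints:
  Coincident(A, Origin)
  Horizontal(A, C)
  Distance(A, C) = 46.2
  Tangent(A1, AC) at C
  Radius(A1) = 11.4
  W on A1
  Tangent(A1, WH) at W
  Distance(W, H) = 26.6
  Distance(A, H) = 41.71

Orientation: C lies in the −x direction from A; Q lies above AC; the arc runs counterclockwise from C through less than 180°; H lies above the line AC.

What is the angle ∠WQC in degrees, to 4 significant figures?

69.70°

Checks: A.y = 0.00, C.y = 0.00 ✓; |QW| = 11.40 ✓; ∠(QW, WH) = 90.00° ✓; |WH| = 26.60 ✓; |AH| = 41.71 ✓.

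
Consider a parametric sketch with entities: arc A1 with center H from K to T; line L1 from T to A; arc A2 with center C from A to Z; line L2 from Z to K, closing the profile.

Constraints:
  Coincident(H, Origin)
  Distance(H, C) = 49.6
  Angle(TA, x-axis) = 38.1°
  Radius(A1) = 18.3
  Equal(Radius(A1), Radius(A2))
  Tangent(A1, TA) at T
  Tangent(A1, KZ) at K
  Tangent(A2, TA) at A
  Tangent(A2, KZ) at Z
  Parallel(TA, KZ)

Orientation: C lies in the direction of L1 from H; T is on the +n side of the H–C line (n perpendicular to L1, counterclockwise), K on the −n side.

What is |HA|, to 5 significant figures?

52.868

The slot axis is L1's direction at 38.1°, so u = (cos 38.1°, sin 38.1°) = (0.78694, 0.61704) and n = (−sin 38.1°, cos 38.1°) = (-0.61704, 0.78694). H is at the origin and C lies 49.6 along u from H, so C = 49.6·u = (39.032, 30.605). Tangency of A1 to both parallel lines with radius 18.3 puts T and K at H ± 18.3·n: T = (-11.292, 14.401), K = (11.292, -14.401). Equal radii place A and Z the same way about C: A = C + 18.3·n = (27.740, 45.006), Z = C − 18.3·n = (50.324, 16.204). Then |HA| = |A − H| = 52.868.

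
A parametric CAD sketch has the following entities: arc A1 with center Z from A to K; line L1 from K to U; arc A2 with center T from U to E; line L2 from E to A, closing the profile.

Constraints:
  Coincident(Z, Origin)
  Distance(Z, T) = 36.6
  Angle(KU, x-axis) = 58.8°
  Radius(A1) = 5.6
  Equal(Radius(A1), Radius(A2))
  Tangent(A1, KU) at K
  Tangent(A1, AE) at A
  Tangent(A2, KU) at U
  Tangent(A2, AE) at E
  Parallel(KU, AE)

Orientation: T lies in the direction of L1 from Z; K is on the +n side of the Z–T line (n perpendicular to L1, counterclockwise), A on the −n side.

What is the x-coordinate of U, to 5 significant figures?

14.170

The slot axis is L1's direction at 58.8°, so u = (cos 58.8°, sin 58.8°) = (0.51803, 0.85536) and n = (−sin 58.8°, cos 58.8°) = (-0.85536, 0.51803). Z is at the origin and T lies 36.6 along u from Z, so T = 36.6·u = (18.960, 31.306). Tangency of A1 to both parallel lines with radius 5.6 puts K and A at Z ± 5.6·n: K = (-4.7900, 2.9010), A = (4.7900, -2.9010). Equal radii place U and E the same way about T: U = T + 5.6·n = (14.170, 34.207), E = T − 5.6·n = (23.750, 28.405). So U.x = 14.170.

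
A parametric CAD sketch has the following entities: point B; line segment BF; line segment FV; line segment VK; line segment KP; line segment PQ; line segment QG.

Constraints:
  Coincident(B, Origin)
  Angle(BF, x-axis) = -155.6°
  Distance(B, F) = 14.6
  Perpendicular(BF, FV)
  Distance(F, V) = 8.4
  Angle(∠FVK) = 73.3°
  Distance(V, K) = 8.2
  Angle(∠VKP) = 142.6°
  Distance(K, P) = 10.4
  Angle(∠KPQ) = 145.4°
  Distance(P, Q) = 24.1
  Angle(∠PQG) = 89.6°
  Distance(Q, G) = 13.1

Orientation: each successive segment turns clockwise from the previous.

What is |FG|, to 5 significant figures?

26.717

B is at the origin; BF runs at -155.6° with length 14.6, so F = (-13.296, -6.0313). The perpendicularity gives FV at right angles to BF, so FV runs at 114.40°; with |FV| = 8.4, V = (-16.766, 1.6184). ∠FVK = 73.3° gives VK at 7.7000° from the x-axis; with |VK| = 8.2, K = (-8.6400, 2.7171). ∠VKP = 142.6° gives KP at -29.700° from the x-axis; with |KP| = 10.4, P = (0.39377, -2.4357). ∠KPQ = 145.4° gives PQ at -64.300° from the x-axis; with |PQ| = 24.1, Q = (10.845, -24.152). ∠PQG = 89.6° gives QG at -154.70° from the x-axis; with |QG| = 13.1, G = (-0.99853, -29.750). Then |FG| = |G − F| = 26.717.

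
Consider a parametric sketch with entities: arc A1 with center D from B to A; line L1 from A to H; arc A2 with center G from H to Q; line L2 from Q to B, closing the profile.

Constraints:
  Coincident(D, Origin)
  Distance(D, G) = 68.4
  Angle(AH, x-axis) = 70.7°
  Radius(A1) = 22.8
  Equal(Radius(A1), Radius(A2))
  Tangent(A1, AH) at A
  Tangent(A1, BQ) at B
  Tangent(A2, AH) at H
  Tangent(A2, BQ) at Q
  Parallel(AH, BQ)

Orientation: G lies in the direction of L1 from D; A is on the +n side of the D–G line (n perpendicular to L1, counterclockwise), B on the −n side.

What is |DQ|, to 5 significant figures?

72.100

The slot axis is L1's direction at 70.7°, so u = (cos 70.7°, sin 70.7°) = (0.33051, 0.94380) and n = (−sin 70.7°, cos 70.7°) = (-0.94380, 0.33051). D is at the origin and G lies 68.4 along u from D, so G = 68.4·u = (22.607, 64.556). Tangency of A1 to both parallel lines with radius 22.8 puts A and B at D ± 22.8·n: A = (-21.519, 7.5357), B = (21.519, -7.5357). Equal radii place H and Q the same way about G: H = G + 22.8·n = (1.0885, 72.092), Q = G − 22.8·n = (44.126, 57.020). Then |DQ| = |Q − D| = 72.100.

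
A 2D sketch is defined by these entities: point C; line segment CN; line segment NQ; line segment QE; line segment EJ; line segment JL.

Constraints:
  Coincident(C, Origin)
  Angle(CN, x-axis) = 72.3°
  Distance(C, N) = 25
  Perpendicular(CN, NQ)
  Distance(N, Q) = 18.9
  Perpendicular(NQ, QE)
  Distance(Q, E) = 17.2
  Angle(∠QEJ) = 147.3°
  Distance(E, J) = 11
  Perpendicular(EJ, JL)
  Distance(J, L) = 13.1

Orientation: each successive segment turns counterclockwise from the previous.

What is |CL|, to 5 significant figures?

5.9438

C is at the origin; CN runs at 72.3° with length 25.0, so N = (7.6008, 23.817). CN ⟂ NQ, so NQ runs at 162.30°; with |NQ| = 18.9, Q = (-10.404, 29.563). The perpendicularity gives QE at right angles to NQ, so QE runs at -107.70°; with |QE| = 17.2, E = (-15.634, 13.177). ∠QEJ = 147.3° gives EJ at -75.000° from the x-axis; with |EJ| = 11.0, J = (-12.787, 2.5518). EJ ⟂ JL, so JL runs at 15.000°; with |JL| = 13.1, L = (-0.13321, 5.9423). Then |CL| = |L − C| = 5.9438.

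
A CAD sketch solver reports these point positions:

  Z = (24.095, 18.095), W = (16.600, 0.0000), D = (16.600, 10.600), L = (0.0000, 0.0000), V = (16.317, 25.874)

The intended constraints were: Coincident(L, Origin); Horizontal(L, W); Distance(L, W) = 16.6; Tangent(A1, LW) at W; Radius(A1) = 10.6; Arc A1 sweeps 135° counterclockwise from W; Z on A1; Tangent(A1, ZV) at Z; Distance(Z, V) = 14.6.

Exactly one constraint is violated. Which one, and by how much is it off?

Distance(Z, V) = 14.6 — off by 3.60.

L = (0.00, 0.00) ✓; L.y = 0.00, W.y = 0.00 ✓; |LW| = 16.60 ✓; ∠(DW, WL) = 90.00° ✓; |DW| = 10.60 ✓; bearing(D→Z) − bearing(D→W) = 135.0° ✓; |DZ| = 10.60 ✓; ∠(DZ, ZV) = 90.00° ✓; |ZV| = 11.00 ✗.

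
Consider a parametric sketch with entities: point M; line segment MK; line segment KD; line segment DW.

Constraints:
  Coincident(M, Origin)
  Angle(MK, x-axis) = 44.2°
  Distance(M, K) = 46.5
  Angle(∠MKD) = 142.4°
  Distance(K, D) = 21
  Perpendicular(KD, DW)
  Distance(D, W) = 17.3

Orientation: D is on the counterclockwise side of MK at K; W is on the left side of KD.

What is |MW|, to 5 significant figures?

58.892

∠MKD = 142.4°, so KD runs at 44.2° + (180° − 142.4°) = 81.800° from the x-axis; with |KD| = 21.0, D = K + 21.0·(cos 81.800°, sin 81.800°) = (36.332, 53.203). KD ⟂ DW; with |DW| = 17.3 on the left of KD, W = D + 17.3·(-0.98978, 0.14263) = (19.208, 55.671). Then |MW| = |W − M| = 58.892.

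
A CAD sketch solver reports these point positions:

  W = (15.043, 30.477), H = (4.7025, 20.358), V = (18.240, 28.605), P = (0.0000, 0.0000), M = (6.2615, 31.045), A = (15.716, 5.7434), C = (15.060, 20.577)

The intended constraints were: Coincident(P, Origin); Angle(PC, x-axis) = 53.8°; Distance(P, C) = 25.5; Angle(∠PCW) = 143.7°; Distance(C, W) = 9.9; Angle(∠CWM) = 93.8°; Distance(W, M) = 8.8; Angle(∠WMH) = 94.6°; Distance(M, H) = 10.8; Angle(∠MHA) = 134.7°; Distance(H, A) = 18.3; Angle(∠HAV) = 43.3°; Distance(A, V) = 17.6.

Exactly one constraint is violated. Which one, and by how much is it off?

Distance(A, V) = 17.6 — off by 5.40.

P = (0.00, 0.00) ✓; PC at 53.80° ✓; |PC| = 25.50 ✓; ∠PCW = 143.7° ✓; |CW| = 9.900 ✓; ∠CWM = 93.80° ✓; |WM| = 8.800 ✓; ∠WMH = 94.60° ✓; |MH| = 10.80 ✓; ∠MHA = 134.7° ✓; |HA| = 18.30 ✓; ∠HAV = 43.30° ✓; |AV| = 23.00 ✗.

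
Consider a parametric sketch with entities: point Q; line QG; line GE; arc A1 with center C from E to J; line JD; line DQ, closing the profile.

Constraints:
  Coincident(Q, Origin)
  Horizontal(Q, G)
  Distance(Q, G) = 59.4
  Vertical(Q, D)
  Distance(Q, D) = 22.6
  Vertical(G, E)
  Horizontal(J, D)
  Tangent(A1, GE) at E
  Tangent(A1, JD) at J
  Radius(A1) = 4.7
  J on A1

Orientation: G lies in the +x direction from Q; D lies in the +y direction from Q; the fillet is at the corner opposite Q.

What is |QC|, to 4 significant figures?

57.55

Q is at the origin; QG is horizontal with |QG| = 59.4 and G on the +x side, so G = (59.40, 0.000). QD is vertical with |QD| = 22.6 and D on the +y side, so D = (0.000, 22.60). The virtual corner opposite Q is at (59.40, 22.60). Tangency of A1 to GE means the radius CE is perpendicular to GE and A1 meets JD tangentially, so CJ is at right angles to JD, with radius 4.7, so the center C sits 4.7 in from both sides at C = (54.70, 17.90). Then |QC| = |C − Q| = 57.55.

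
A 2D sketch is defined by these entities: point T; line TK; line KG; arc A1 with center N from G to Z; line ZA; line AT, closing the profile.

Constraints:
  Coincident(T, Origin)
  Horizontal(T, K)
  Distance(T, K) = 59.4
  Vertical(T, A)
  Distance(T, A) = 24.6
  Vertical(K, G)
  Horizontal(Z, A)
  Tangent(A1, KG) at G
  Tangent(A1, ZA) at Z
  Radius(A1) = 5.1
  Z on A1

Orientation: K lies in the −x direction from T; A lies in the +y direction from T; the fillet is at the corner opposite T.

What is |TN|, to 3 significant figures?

57.7

T is at the origin; TK is horizontal with |TK| = 59.4 and K on the −x side, so K = (-59.4, 0.00). T and A share the same x with |TA| = 24.6 and A on the +y side, so A = (0.00, 24.6). The virtual corner opposite T is at (-59.4, 24.6). A1 meets KG tangentially, so NG is at right angles to KG and A1 meets ZA tangentially, so NZ is at right angles to ZA, with radius 5.1, so the center N sits 5.1 in from both sides at N = (-54.3, 19.5). Then |TN| = |N − T| = 57.7.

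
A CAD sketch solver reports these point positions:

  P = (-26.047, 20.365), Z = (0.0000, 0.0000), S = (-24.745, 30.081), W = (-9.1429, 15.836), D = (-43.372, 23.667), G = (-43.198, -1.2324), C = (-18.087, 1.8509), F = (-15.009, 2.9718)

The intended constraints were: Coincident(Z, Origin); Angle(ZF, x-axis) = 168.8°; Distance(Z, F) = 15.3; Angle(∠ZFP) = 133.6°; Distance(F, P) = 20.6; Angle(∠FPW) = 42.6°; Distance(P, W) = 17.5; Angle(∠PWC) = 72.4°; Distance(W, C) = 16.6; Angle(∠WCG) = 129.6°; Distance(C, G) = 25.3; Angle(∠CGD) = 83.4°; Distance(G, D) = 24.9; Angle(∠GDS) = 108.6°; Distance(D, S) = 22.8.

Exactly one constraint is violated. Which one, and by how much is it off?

Distance(D, S) = 22.8 — off by 3.10.

Z = (0.00, 0.00) ✓; ZF at 168.8° ✓; |ZF| = 15.30 ✓; ∠ZFP = 133.6° ✓; |FP| = 20.60 ✓; ∠FPW = 42.60° ✓; |PW| = 17.50 ✓; ∠PWC = 72.40° ✓; |WC| = 16.60 ✓; ∠WCG = 129.6° ✓; |CG| = 25.30 ✓; ∠CGD = 83.40° ✓; |GD| = 24.90 ✓; ∠GDS = 108.6° ✓; |DS| = 19.70 ✗.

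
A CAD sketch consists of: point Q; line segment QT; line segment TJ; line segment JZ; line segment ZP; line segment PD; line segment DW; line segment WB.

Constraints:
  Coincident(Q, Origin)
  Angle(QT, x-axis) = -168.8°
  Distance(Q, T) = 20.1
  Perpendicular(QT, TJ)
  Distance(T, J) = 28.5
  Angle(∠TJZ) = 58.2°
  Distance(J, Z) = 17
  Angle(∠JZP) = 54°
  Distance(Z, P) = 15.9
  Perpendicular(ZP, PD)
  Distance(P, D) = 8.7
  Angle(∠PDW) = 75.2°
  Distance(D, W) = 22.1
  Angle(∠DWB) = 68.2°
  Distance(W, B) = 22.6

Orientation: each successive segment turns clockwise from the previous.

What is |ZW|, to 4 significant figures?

6.262

ZP ⟂ PD, so PD runs at 123.4°; with |PD| = 8.7, D = (-27.40, 16.58). ∠PDW = 75.2° gives DW at 18.60° from the x-axis; with |DW| = 22.1, W = (-6.457, 23.63). Then |ZW| = |W − Z| = 6.262.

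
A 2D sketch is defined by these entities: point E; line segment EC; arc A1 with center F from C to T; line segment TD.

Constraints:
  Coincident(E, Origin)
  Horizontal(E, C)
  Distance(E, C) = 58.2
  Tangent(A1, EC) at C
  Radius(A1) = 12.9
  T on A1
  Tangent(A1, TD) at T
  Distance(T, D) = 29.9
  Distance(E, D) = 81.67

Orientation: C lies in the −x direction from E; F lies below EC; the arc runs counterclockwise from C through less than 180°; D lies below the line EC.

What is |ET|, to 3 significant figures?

72.4

Checks: |EC| = 58.20 ✓; ∠(FC, CE) = 90.00° ✓; |FT| = 12.90 ✓; ∠(FT, TD) = 90.00° ✓; |TD| = 29.90 ✓; |ED| = 81.67 ✓.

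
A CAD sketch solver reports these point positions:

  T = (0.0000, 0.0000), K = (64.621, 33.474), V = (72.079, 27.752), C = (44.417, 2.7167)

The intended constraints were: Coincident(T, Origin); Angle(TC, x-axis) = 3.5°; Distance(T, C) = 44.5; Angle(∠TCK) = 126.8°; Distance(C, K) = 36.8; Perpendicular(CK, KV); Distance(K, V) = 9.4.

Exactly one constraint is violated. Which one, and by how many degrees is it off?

Perpendicular(CK, KV) — off by 4.20°.

T = (0.00, 0.00) ✓; TC at 3.500° ✓; |TC| = 44.50 ✓; ∠TCK = 126.8° ✓; |CK| = 36.80 ✓; ∠(CK, KV) = 94.20° ✗; |KV| = 9.400 ✓.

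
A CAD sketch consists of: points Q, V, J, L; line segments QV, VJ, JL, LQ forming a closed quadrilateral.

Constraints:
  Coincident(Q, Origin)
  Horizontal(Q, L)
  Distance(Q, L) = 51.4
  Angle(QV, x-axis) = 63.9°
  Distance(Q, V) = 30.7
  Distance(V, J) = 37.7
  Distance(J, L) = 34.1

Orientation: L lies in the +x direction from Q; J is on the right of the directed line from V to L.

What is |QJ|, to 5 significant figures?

21.122

Q is at the origin; Q and L share the same y with |QL| = 51.4 and L in +x, so L = (51.4, 0). QV runs at 63.9° with |QV| = 30.7, so V = (13.506, 27.569). J is determined by |VJ| = 37.7 and |JL| = 34.1 together: it lies at the intersection of circle(V, 37.7) and circle(L, 34.1). With |VL| = 46.862, the foot of the radical line on VL is 26.189 from V and the perpendicular offset is √(37.7² − 26.189²) = 27.119. Taking the right-of-VL solution: J = (18.729, -9.7671).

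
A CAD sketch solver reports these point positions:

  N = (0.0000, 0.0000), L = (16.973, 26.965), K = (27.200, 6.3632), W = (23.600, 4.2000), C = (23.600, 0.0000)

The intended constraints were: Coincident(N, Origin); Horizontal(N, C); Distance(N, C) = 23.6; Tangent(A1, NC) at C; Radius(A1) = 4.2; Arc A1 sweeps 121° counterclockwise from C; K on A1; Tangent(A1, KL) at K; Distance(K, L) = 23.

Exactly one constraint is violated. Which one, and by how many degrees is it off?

Tangent(A1, KL) at K — off by 4.60°.

N = (0.00, 0.00) ✓; N.y = 0.00, C.y = 0.00 ✓; |NC| = 23.60 ✓; ∠(WC, CN) = 90.00° ✓; |WC| = 4.200 ✓; bearing(W→K) − bearing(W→C) = 121.0° ✓; |WK| = 4.200 ✓; ∠(WK, KL) = 94.60° ✗; |KL| = 23.00 ✓.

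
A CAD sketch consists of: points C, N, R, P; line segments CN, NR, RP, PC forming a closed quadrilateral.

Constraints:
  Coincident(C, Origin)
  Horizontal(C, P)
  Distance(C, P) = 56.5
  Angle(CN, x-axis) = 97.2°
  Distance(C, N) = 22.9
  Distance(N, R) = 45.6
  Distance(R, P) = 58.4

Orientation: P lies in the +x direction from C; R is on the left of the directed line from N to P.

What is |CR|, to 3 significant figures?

61.4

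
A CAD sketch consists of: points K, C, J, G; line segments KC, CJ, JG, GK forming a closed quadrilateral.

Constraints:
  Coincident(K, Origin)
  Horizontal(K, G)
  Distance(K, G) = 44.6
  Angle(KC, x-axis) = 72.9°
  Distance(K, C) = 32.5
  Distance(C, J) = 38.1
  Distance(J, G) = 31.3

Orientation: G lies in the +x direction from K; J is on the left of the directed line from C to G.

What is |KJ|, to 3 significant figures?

56.9

Checks: |CJ| = 38.10 ✓; |JG| = 31.30 ✓.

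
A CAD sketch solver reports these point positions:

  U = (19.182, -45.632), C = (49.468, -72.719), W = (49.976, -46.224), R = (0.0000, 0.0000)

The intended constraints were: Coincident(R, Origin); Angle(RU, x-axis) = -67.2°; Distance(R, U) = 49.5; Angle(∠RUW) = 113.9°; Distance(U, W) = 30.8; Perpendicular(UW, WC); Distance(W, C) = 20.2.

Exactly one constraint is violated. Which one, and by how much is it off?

Distance(W, C) = 20.2 — off by 6.30.

R = (0.00, 0.00) ✓; RU at -67.20° ✓; |RU| = 49.50 ✓; ∠RUW = 113.9° ✓; |UW| = 30.80 ✓; ∠(UW, WC) = 90.00° ✓; |WC| = 26.50 ✗.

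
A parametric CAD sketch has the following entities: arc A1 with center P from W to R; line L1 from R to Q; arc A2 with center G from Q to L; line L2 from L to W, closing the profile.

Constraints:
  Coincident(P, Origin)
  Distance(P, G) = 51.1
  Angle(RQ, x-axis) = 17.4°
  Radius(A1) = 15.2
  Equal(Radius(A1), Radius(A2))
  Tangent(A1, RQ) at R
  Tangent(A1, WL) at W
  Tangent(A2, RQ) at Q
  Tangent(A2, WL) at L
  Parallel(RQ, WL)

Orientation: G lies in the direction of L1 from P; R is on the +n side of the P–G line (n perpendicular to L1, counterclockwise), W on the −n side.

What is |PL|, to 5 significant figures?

53.313

The slot axis is L1's direction at 17.4°, so u = (cos 17.4°, sin 17.4°) = (0.95424, 0.29904) and n = (−sin 17.4°, cos 17.4°) = (-0.29904, 0.95424). P is at the origin and G lies 51.1 along u from P, so G = 51.1·u = (48.762, 15.281). Tangency of A1 to both parallel lines with radius 15.2 puts R and W at P ± 15.2·n: R = (-4.5454, 14.504), W = (4.5454, -14.504). Equal radii place Q and L the same way about G: Q = G + 15.2·n = (44.216, 29.785), L = G − 15.2·n = (53.307, 0.77653). Then |PL| = |L − P| = 53.313.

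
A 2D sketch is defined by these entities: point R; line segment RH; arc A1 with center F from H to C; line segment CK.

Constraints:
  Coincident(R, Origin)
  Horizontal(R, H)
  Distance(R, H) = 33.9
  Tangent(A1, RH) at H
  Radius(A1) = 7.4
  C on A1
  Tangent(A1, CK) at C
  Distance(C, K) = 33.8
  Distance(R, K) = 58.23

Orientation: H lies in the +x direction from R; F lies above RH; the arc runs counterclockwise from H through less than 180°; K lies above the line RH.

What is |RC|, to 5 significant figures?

41.965

R is at the origin; R and H share the same y with |RH| = 33.9 and H on the +x side, so H = (33.900, 0.0000). Since A1 is tangent to RH there, FH ⟂ RH, so F = H + (0, 7.4) = (33.900, 7.4000). Since FC ⟂ CK (tangency), |FK| = √(7.4² + 33.8²) = 34.601 regardless of where C sits on A1. So K lies on both circle(R, 58.23) and circle(F, 34.601); the above-RH intersection is K = (41.108, 41.241). C is the foot of the tangent from K: C = (41.300, 7.4420).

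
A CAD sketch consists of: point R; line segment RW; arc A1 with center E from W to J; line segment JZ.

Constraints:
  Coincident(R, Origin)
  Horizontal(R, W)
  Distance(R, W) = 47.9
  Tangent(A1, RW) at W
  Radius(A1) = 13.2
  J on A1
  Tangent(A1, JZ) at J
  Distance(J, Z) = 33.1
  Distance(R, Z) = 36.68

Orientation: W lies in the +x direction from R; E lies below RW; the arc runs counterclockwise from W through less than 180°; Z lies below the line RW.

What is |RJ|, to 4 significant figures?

37.64

R is at the origin; RW is horizontal with |RW| = 47.9 and W on the +x side, so W = (47.90, 0.000). A1 meets RW tangentially, so EW is at right angles to RW, so E = W + (0, -13.2) = (47.90, -13.20). Since EJ ⟂ JZ (tangency), |EZ| = √(13.2² + 33.1²) = 35.63 regardless of where J sits on A1. So Z lies on both circle(R, 36.68) and circle(E, 35.63); the below-RW intersection is Z = (17.71, -32.12). J is the foot of the tangent from Z: J = (37.25, -5.407).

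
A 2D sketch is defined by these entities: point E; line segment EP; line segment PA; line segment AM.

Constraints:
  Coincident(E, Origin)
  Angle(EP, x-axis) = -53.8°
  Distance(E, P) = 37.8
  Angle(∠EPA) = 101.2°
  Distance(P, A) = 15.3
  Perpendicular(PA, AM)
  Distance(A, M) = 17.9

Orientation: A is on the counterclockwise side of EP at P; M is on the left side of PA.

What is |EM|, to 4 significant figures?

29.67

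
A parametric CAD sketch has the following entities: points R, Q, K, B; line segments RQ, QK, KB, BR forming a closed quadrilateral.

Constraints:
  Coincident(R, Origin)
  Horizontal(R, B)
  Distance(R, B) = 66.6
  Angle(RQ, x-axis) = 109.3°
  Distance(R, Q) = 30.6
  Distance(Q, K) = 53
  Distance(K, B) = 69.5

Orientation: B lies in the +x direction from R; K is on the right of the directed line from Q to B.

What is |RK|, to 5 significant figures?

22.964

R is at the origin; R and B share the same y with |RB| = 66.6 and B in +x, so B = (66.6, 0). RQ runs at 109.3° with |RQ| = 30.6, so Q = (-10.114, 28.880). K is determined by |QK| = 53.0 and |KB| = 69.5 together: it lies at the intersection of circle(Q, 53.0) and circle(B, 69.5). With |QB| = 81.970, the foot of the radical line on QB is 28.656 from Q and the perpendicular offset is √(53.0² − 28.656²) = 44.585. Taking the right-of-QB solution: K = (0.99586, -22.942).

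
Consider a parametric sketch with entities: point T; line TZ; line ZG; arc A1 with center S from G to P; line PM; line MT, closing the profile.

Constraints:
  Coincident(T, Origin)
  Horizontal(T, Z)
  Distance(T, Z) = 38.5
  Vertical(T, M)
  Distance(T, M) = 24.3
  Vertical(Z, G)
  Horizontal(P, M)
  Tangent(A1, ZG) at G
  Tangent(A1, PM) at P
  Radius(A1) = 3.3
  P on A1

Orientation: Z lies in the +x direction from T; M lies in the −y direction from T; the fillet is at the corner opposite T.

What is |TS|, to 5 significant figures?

40.988

T is at the origin; T and Z share the same y with |TZ| = 38.5 and Z on the +x side, so Z = (38.500, 0.0000). T and M share the same x with |TM| = 24.3 and M on the −y side, so M = (0.0000, -24.300). The virtual corner opposite T is at (38.500, -24.300). Tangency of A1 to ZG means the radius SG is perpendicular to ZG and A1 meets PM tangentially, so SP is at right angles to PM, with radius 3.3, so the center S sits 3.3 in from both sides at S = (35.200, -21.000). Then |TS| = |S − T| = 40.988.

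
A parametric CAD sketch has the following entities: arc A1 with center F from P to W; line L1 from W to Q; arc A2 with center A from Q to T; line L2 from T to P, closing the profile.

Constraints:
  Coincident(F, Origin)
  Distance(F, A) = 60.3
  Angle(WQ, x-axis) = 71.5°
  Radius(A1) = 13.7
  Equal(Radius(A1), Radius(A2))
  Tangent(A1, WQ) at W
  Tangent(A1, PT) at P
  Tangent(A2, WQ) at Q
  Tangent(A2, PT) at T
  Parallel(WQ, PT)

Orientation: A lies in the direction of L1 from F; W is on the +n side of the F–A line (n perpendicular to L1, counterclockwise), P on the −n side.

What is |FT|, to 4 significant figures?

61.84

Tangency of A1 to both parallel lines with radius 13.7 puts W and P at F ± 13.7·n: W = (-12.99, 4.347), P = (12.99, -4.347). Equal radii place Q and T the same way about A: Q = A + 13.7·n = (6.141, 61.53), T = A − 13.7·n = (32.13, 52.84). Then |FT| = |T − F| = 61.84.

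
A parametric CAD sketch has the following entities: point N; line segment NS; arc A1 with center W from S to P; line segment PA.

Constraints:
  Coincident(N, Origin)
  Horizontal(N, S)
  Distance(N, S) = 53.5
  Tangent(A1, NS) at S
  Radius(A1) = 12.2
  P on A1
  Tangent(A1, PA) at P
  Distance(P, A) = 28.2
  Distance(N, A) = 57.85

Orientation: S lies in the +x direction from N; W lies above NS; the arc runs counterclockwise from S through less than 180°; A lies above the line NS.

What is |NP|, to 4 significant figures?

65.37

Checks: ∠(WS, SN) = 90.00° ✓; |WS| = 12.20 ✓; |WP| = 12.20 ✓; ∠(WP, PA) = 90.00° ✓; |PA| = 28.20 ✓; |NA| = 57.85 ✓.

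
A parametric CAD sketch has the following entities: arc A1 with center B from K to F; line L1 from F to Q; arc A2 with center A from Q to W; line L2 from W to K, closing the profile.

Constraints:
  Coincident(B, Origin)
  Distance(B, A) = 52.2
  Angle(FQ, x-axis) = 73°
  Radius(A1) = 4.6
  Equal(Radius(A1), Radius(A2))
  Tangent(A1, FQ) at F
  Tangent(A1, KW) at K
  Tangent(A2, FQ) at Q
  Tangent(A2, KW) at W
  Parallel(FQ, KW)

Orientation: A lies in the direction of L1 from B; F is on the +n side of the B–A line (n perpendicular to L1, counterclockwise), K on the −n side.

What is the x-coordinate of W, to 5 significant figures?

19.661

The slot axis is L1's direction at 73.0°, so u = (cos 73.0°, sin 73.0°) = (0.29237, 0.95630) and n = (−sin 73.0°, cos 73.0°) = (-0.95630, 0.29237). B is at the origin and A lies 52.2 along u from B, so A = 52.2·u = (15.262, 49.919). Tangency of A1 to both parallel lines with radius 4.6 puts F and K at B ± 4.6·n: F = (-4.3990, 1.3449), K = (4.3990, -1.3449). Equal radii place Q and W the same way about A: Q = A + 4.6·n = (10.863, 51.264), W = A − 4.6·n = (19.661, 48.574). So W.x = 19.661.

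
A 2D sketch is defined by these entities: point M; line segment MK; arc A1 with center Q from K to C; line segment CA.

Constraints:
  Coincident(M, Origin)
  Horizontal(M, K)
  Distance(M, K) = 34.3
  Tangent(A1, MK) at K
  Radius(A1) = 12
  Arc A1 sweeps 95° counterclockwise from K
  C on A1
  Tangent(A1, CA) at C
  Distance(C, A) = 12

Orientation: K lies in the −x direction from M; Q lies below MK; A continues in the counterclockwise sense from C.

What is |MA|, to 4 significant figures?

51.66

M is at the origin; M and K share the same y with |MK| = 34.3 and K on the −x side, so K = (-34.30, 0.000). The tangent condition forces QK to be normal to MK, so Q = K + (0, -12) = (-34.30, -12.00). On A1, K sits at bearing 90° from Q; a 95° counterclockwise sweep puts C at bearing 185°, so C = Q + 12.0·(cos 185°, sin 185°) = (-46.25, -13.05). Since A1 is tangent to CA there, QC ⟂ CA, so CA runs along (−sin 185°, cos 185°); with |CA| = 12.0, A = (-45.21, -25.00). Then |MA| = |A − M| = 51.66.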